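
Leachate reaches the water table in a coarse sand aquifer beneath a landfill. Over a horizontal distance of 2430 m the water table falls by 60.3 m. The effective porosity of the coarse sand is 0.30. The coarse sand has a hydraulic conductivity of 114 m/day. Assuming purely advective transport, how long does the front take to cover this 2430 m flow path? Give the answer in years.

0.706

Hydraulic gradient i = Δh / L = 60.3 / 2430 = 0.02481.
Darcy flux q = K · i = 114.0 × 0.02481 = 2.829 m/day.
Seepage velocity v = q / n_e = 2.829 / 0.30 = 9.430 m/day.
Travel time t = L / v = 2430 / 9.430 = 257.7 days = 0.7055 years.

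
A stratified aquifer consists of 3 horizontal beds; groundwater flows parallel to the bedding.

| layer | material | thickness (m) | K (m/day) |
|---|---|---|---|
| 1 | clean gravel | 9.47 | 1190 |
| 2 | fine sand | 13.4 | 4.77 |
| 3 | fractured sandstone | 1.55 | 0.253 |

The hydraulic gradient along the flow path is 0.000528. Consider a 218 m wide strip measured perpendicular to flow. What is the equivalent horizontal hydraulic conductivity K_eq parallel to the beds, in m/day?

464

Flow is parallel to layering, so each bed carries its own Darcy discharge and the transmissivities add.
Σ(K_i·b_i) = 1190×9.47 + 4.77×13.4 + 0.253×1.55 = 11334 m²/day.
Total thickness b = 24.42 m, so K_eq = Σ(K_i·b_i)/b = 464.1 m/day.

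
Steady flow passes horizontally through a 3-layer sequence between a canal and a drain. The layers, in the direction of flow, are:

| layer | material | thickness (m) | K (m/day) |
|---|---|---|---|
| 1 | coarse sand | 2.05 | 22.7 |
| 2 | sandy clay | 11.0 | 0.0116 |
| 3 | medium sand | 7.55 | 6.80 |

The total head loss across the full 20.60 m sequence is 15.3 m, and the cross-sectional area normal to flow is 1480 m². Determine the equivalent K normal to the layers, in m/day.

Flow is perpendicular to layering, so the layers act in series and the equivalent K is the thickness-weighted harmonic mean.
Total thickness L = 2.05 + 11.0 + 7.55 = 20.60 m.
Σ(b_i/K_i) = 2.05/22.7 + 11.0/0.0116 + 7.55/6.80 = 949.5 d.
K_eq = L / Σ(b_i/K_i) = 20.60 / 949.5 = 0.02170 m/day.

0.0217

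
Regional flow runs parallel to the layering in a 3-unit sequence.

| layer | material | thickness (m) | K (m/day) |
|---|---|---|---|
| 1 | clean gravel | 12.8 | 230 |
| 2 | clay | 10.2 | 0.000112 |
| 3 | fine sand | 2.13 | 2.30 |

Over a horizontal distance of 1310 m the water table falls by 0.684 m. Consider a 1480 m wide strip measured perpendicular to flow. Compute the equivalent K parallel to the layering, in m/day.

117

Flow is parallel to layering, so each bed carries its own Darcy discharge and the transmissivities add.
Σ(K_i·b_i) = 230×12.8 + 0.000112×10.2 + 2.30×2.13 = 2949 m²/day.
Total thickness b = 25.13 m, so K_eq = Σ(K_i·b_i)/b = 117.3 m/day.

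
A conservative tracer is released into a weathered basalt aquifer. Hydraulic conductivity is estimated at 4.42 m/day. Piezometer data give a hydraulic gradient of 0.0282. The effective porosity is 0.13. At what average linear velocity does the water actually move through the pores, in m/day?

0.959

Hydraulic gradient i = 0.0282.
Darcy flux q = K · i = 4.420 × 0.02820 = 0.1246 m/day.
Seepage velocity v = q / n_e = 0.1246 / 0.13 = 0.9588 m/day.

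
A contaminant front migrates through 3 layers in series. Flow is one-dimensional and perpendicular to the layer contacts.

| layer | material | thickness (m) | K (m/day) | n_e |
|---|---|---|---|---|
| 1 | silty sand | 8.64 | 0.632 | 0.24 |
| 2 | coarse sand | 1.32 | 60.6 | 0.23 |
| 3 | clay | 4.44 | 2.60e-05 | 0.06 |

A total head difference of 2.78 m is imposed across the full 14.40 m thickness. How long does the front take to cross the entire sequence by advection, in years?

With flow normal to the layers, continuity requires the same specific discharge q through every layer.
Σ(b_i/K_i) = 8.64/0.632 + 1.32/60.6 + 4.44/2.60e-05 = 1.708e+05 d.
q = Δh / Σ(b_i/K_i) = 2.78 / 1.708e+05 = 1.628e-05 m/day.
In each layer the seepage velocity is v_i = q/n_i, so the layer transit time is t_i = b_i·n_i / q:
  layer 1 (silty sand): t_1 = 8.64 × 0.24 / 1.628e-05 = 1.274e+05 d
  layer 2 (coarse sand): t_2 = 1.32 × 0.23 / 1.628e-05 = 18651 d
  layer 3 (clay): t_3 = 4.44 × 0.06 / 1.628e-05 = 16366 d
Total t = Σ t_i = 1.624e+05 days = 444.6 years.

445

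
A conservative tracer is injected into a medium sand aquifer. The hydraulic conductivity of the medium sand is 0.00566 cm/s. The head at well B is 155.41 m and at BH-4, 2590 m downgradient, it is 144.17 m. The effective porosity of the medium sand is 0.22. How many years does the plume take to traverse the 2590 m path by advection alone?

Convert K: 0.00566 cm/s × 864 = 4.890 m/day.
Hydraulic gradient i = (155.41 − 144.17) / 2590 = 11.24 / 2590 = 0.004340.
Darcy flux q = K · i = 4.890 × 0.004340 = 0.02122 m/day.
Seepage velocity v = q / n_e = 0.02122 / 0.22 = 0.09647 m/day.
Travel time t = L / v = 2590 / 0.09647 = 26849 days = 73.51 years.

73.5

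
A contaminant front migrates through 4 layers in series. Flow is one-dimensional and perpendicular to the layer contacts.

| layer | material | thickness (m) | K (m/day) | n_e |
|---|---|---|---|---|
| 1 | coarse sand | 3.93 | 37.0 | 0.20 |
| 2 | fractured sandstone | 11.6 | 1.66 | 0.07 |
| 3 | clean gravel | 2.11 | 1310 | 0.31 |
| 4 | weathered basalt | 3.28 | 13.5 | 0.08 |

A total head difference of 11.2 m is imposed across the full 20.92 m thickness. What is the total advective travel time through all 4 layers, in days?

1.65

With flow normal to the layers, continuity requires the same specific discharge q through every layer.
Σ(b_i/K_i) = 3.93/37.0 + 11.6/1.66 + 2.11/1310 + 3.28/13.5 = 7.339 d.
q = Δh / Σ(b_i/K_i) = 11.2 / 7.339 = 1.526 m/day.
In each layer the seepage velocity is v_i = q/n_i, so the layer transit time is t_i = b_i·n_i / q:
  layer 1 (coarse sand): t_1 = 3.93 × 0.20 / 1.526 = 0.5150 d
  layer 2 (fractured sandstone): t_2 = 11.6 × 0.07 / 1.526 = 0.5321 d
  layer 3 (clean gravel): t_3 = 2.11 × 0.31 / 1.526 = 0.4286 d
  layer 4 (weathered basalt): t_4 = 3.28 × 0.08 / 1.526 = 0.1719 d
Total t = Σ t_i = 1.648 days.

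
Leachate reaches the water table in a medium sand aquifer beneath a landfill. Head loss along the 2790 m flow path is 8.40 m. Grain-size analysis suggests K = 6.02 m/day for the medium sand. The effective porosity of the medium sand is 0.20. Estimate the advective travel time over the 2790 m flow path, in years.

84.3

Hydraulic gradient i = Δh / L = 8.40 / 2790 = 0.003011.
Darcy flux q = K · i = 6.020 × 0.003011 = 0.01812 m/day.
Seepage velocity v = q / n_e = 0.01812 / 0.20 = 0.09062 m/day.
Travel time t = L / v = 2790 / 0.09062 = 30787 days = 84.29 years.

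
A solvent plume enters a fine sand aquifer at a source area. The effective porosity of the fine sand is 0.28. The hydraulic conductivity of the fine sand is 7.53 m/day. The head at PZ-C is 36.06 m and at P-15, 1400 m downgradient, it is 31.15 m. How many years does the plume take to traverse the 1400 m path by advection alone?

Hydraulic gradient i = (36.06 − 31.15) / 1400 = 4.91 / 1400 = 0.003507.
Darcy flux q = K · i = 7.530 × 0.003507 = 0.02641 m/day.
Seepage velocity v = q / n_e = 0.02641 / 0.28 = 0.09432 m/day.
Travel time t = L / v = 1400 / 0.09432 = 14844 days = 40.64 years.

40.6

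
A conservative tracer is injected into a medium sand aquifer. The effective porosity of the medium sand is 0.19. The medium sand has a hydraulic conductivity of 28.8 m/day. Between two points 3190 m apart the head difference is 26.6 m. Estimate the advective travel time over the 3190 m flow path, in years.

6.91

Hydraulic gradient i = Δh / L = 26.6 / 3190 = 0.008339.
Darcy flux q = K · i = 28.80 × 0.008339 = 0.2402 m/day.
Seepage velocity v = q / n_e = 0.2402 / 0.19 = 1.264 m/day.
Travel time t = L / v = 3190 / 1.264 = 2524 days = 6.910 years.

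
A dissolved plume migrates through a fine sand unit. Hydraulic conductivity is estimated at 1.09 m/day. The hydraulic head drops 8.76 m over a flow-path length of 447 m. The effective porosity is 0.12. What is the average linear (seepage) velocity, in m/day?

Hydraulic gradient i = Δh / L = 8.76 / 447 = 0.01960.
Darcy flux q = K · i = 1.090 × 0.01960 = 0.02136 m/day.
Seepage velocity v = q / n_e = 0.02136 / 0.12 = 0.1780 m/day.

0.178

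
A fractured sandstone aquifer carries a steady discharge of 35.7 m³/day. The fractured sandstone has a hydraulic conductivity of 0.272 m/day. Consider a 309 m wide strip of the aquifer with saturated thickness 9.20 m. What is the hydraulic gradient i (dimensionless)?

Cross-sectional area A = 309 × 9.20 = 2843 m².
From Q = K·A·i, i = Q / (K·A) = 35.7 / (0.2720 × 2843) = 0.04617.

0.0462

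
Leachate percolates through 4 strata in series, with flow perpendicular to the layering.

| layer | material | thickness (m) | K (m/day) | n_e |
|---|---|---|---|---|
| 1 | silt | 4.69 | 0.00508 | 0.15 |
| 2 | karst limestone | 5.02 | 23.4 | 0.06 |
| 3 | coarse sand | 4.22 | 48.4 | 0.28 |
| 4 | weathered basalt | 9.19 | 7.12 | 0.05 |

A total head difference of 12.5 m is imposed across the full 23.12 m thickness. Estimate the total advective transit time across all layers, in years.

With flow normal to the layers, continuity requires the same specific discharge q through every layer.
Σ(b_i/K_i) = 4.69/0.00508 + 5.02/23.4 + 4.22/48.4 + 9.19/7.12 = 924.8 d.
q = Δh / Σ(b_i/K_i) = 12.5 / 924.8 = 0.01352 m/day.
In each layer the seepage velocity is v_i = q/n_i, so the layer transit time is t_i = b_i·n_i / q:
  layer 1 (silt): t_1 = 4.69 × 0.15 / 0.01352 = 52.05 d
  layer 2 (karst limestone): t_2 = 5.02 × 0.06 / 0.01352 = 22.28 d
  layer 3 (coarse sand): t_3 = 4.22 × 0.28 / 0.01352 = 87.42 d
  layer 4 (weathered basalt): t_4 = 9.19 × 0.05 / 0.01352 = 34.00 d
Total t = Σ t_i = 195.8 days = 0.5359 years.

0.536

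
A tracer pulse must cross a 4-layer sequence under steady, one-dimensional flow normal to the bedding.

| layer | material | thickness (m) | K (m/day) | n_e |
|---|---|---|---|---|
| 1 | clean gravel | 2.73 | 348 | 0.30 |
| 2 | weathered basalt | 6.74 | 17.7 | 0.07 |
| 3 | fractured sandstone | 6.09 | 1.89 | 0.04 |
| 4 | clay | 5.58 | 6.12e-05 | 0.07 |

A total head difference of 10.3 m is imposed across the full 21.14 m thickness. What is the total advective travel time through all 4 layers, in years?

With flow normal to the layers, continuity requires the same specific discharge q through every layer.
Σ(b_i/K_i) = 2.73/348 + 6.74/17.7 + 6.09/1.89 + 5.58/6.12e-05 = 91180 d.
q = Δh / Σ(b_i/K_i) = 10.3 / 91180 = 0.0001130 m/day.
In each layer the seepage velocity is v_i = q/n_i, so the layer transit time is t_i = b_i·n_i / q:
  layer 1 (clean gravel): t_1 = 2.73 × 0.30 / 0.0001130 = 7250 d
  layer 2 (weathered basalt): t_2 = 6.74 × 0.07 / 0.0001130 = 4177 d
  layer 3 (fractured sandstone): t_3 = 6.09 × 0.04 / 0.0001130 = 2156 d
  layer 4 (clay): t_4 = 5.58 × 0.07 / 0.0001130 = 3458 d
Total t = Σ t_i = 17041 days = 46.66 years.

46.7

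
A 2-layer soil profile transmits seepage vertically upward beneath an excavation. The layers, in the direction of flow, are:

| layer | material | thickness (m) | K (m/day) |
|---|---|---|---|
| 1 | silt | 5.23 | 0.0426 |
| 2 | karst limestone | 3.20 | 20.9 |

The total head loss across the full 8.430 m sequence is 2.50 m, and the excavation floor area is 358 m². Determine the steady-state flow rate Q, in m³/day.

Flow is perpendicular to layering, so the layers act in series and the equivalent K is the thickness-weighted harmonic mean.
Total thickness L = 5.23 + 3.20 = 8.430 m.
Σ(b_i/K_i) = 5.23/0.0426 + 3.20/20.9 = 122.9 d.
K_eq = L / Σ(b_i/K_i) = 8.430 / 122.9 = 0.06858 m/day.
Q = K_eq · A · (Δh/L) = 0.06858 × 358 × (2.50/8.430) = 7.281 m³/day.

7.28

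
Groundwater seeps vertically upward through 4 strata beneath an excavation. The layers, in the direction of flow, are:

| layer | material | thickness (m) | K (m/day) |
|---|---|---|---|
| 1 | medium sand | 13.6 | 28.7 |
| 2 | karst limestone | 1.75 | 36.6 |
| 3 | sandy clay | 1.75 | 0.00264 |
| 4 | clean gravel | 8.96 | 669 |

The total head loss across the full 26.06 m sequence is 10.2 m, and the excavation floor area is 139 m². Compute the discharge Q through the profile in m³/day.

2.14

Flow is perpendicular to layering, so the layers act in series and the equivalent K is the thickness-weighted harmonic mean.
Total thickness L = 13.6 + 1.75 + 1.75 + 8.96 = 26.06 m.
Σ(b_i/K_i) = 13.6/28.7 + 1.75/36.6 + 1.75/0.00264 + 8.96/669 = 663.4 d.
K_eq = L / Σ(b_i/K_i) = 26.06 / 663.4 = 0.03928 m/day.
Q = K_eq · A · (Δh/L) = 0.03928 × 139 × (10.2/26.06) = 2.137 m³/day.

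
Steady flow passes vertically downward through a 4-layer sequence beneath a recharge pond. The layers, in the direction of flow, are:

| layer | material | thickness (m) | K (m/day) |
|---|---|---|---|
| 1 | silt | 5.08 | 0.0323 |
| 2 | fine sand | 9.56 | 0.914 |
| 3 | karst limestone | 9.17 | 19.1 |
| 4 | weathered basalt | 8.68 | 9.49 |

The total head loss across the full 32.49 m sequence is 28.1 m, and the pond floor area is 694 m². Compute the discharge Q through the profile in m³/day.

Flow is perpendicular to layering, so the layers act in series and the equivalent K is the thickness-weighted harmonic mean.
Total thickness L = 5.08 + 9.56 + 9.17 + 8.68 = 32.49 m.
Σ(b_i/K_i) = 5.08/0.0323 + 9.56/0.914 + 9.17/19.1 + 8.68/9.49 = 169.1 d.
K_eq = L / Σ(b_i/K_i) = 32.49 / 169.1 = 0.1921 m/day.
Q = K_eq · A · (Δh/L) = 0.1921 × 694 × (28.1/32.49) = 115.3 m³/day.

115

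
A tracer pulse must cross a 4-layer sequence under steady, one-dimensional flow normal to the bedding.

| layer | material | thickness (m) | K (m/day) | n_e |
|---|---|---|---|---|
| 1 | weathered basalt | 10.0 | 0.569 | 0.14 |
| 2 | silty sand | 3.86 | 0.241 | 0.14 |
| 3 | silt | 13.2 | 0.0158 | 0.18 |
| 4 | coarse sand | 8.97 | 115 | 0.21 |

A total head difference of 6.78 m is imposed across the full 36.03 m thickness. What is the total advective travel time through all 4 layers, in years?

With flow normal to the layers, continuity requires the same specific discharge q through every layer.
Σ(b_i/K_i) = 10.0/0.569 + 3.86/0.241 + 13.2/0.0158 + 8.97/115 = 869.1 d.
q = Δh / Σ(b_i/K_i) = 6.78 / 869.1 = 0.007801 m/day.
In each layer the seepage velocity is v_i = q/n_i, so the layer transit time is t_i = b_i·n_i / q:
  layer 1 (weathered basalt): t_1 = 10.0 × 0.14 / 0.007801 = 179.5 d
  layer 2 (silty sand): t_2 = 3.86 × 0.14 / 0.007801 = 69.27 d
  layer 3 (silt): t_3 = 13.2 × 0.18 / 0.007801 = 304.6 d
  layer 4 (coarse sand): t_4 = 8.97 × 0.21 / 0.007801 = 241.5 d
Total t = Σ t_i = 794.8 days = 2.176 years.

2.18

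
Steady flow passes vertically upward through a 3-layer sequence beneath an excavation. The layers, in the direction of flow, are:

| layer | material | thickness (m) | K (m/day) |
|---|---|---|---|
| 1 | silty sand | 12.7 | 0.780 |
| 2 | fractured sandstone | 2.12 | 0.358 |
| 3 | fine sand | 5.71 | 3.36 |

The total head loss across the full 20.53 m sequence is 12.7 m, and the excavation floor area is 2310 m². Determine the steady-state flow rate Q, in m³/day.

Flow is perpendicular to layering, so the layers act in series and the equivalent K is the thickness-weighted harmonic mean.
Total thickness L = 12.7 + 2.12 + 5.71 = 20.53 m.
Σ(b_i/K_i) = 12.7/0.780 + 2.12/0.358 + 5.71/3.36 = 23.90 d.
K_eq = L / Σ(b_i/K_i) = 20.53 / 23.90 = 0.8589 m/day.
Q = K_eq · A · (Δh/L) = 0.8589 × 2310 × (12.7/20.53) = 1227 m³/day.

1230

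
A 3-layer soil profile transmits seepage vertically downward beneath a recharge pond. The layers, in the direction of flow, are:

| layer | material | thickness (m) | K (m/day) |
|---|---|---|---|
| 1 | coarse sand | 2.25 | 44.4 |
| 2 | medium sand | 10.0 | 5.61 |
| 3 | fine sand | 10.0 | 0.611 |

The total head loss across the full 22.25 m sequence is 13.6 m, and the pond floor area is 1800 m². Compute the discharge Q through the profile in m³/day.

1350

Flow is perpendicular to layering, so the layers act in series and the equivalent K is the thickness-weighted harmonic mean.
Total thickness L = 2.25 + 10.0 + 10.0 = 22.25 m.
Σ(b_i/K_i) = 2.25/44.4 + 10.0/5.61 + 10.0/0.611 = 18.20 d.
K_eq = L / Σ(b_i/K_i) = 22.25 / 18.20 = 1.223 m/day.
Q = K_eq · A · (Δh/L) = 1.223 × 1800 × (13.6/22.25) = 1345 m³/day.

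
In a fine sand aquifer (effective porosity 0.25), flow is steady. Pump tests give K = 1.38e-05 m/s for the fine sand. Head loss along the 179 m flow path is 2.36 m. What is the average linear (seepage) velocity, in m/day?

0.0629

Convert K: 1.38e-05 m/s × 86400 = 1.192 m/day.
Hydraulic gradient i = Δh / L = 2.36 / 179 = 0.01318.
Darcy flux q = K · i = 1.192 × 0.01318 = 0.01572 m/day.
Seepage velocity v = q / n_e = 0.01572 / 0.25 = 0.06288 m/day.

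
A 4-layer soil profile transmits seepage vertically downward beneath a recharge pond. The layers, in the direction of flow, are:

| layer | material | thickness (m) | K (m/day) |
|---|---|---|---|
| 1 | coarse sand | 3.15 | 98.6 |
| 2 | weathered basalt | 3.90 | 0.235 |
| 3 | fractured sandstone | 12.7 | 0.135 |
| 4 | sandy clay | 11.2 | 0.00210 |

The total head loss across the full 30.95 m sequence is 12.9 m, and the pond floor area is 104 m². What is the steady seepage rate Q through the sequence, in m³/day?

0.246

Flow is perpendicular to layering, so the layers act in series and the equivalent K is the thickness-weighted harmonic mean.
Total thickness L = 3.15 + 3.90 + 12.7 + 11.2 = 30.95 m.
Σ(b_i/K_i) = 3.15/98.6 + 3.90/0.235 + 12.7/0.135 + 11.2/0.00210 = 5444 d.
K_eq = L / Σ(b_i/K_i) = 30.95 / 5444 = 0.005685 m/day.
Q = K_eq · A · (Δh/L) = 0.005685 × 104 × (12.9/30.95) = 0.2464 m³/day.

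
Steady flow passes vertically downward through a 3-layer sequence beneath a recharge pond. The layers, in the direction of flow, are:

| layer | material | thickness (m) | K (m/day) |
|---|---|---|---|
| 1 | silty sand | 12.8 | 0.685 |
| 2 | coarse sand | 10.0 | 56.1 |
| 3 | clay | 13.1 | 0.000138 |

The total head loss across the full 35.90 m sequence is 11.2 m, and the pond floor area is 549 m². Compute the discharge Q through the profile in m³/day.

0.0648

Flow is perpendicular to layering, so the layers act in series and the equivalent K is the thickness-weighted harmonic mean.
Total thickness L = 12.8 + 10.0 + 13.1 = 35.90 m.
Σ(b_i/K_i) = 12.8/0.685 + 10.0/56.1 + 13.1/0.000138 = 94946 d.
K_eq = L / Σ(b_i/K_i) = 35.90 / 94946 = 0.0003781 m/day.
Q = K_eq · A · (Δh/L) = 0.0003781 × 549 × (11.2/35.90) = 0.06476 m³/day.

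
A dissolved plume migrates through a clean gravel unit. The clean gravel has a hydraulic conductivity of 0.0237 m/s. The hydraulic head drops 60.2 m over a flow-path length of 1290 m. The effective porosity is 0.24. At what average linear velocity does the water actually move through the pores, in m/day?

398

Convert K: 0.0237 m/s × 86400 = 2048 m/day.
Hydraulic gradient i = Δh / L = 60.2 / 1290 = 0.04667.
Darcy flux q = K · i = 2048 × 0.04667 = 95.56 m/day.
Seepage velocity v = q / n_e = 95.56 / 0.24 = 398.2 m/day.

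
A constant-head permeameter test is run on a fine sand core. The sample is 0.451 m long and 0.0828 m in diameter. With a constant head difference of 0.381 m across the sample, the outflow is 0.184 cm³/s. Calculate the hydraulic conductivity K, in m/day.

Cross-sectional area A = π·(d/2)² = π × (0.0828/2)² = 0.005385 m².
Convert discharge: 0.184 cm³/s = 1.840e-07 m³/s.
Darcy's law rearranged: K = Q·L / (A·Δh) = 1.840e-07 × 0.451 / (0.005385 × 0.381) = 4.045e-05 m/s = 3.495 m/day.

3.49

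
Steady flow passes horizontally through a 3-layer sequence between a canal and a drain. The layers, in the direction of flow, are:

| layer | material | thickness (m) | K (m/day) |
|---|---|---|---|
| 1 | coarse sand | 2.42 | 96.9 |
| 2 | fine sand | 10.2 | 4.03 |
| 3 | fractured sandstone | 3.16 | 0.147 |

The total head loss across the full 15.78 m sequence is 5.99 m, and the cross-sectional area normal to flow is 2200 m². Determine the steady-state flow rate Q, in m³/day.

Flow is perpendicular to layering, so the layers act in series and the equivalent K is the thickness-weighted harmonic mean.
Total thickness L = 2.42 + 10.2 + 3.16 = 15.78 m.
Σ(b_i/K_i) = 2.42/96.9 + 10.2/4.03 + 3.16/0.147 = 24.05 d.
K_eq = L / Σ(b_i/K_i) = 15.78 / 24.05 = 0.6561 m/day.
Q = K_eq · A · (Δh/L) = 0.6561 × 2200 × (5.99/15.78) = 547.9 m³/day.

548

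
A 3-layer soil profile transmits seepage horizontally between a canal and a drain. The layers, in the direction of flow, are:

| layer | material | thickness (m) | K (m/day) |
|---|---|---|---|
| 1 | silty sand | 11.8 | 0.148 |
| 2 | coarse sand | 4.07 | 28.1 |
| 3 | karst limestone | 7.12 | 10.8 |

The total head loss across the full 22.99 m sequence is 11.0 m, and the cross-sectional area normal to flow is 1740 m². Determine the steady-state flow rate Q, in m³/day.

238

Flow is perpendicular to layering, so the layers act in series and the equivalent K is the thickness-weighted harmonic mean.
Total thickness L = 11.8 + 4.07 + 7.12 = 22.99 m.
Σ(b_i/K_i) = 11.8/0.148 + 4.07/28.1 + 7.12/10.8 = 80.53 d.
K_eq = L / Σ(b_i/K_i) = 22.99 / 80.53 = 0.2855 m/day.
Q = K_eq · A · (Δh/L) = 0.2855 × 1740 × (11.0/22.99) = 237.7 m³/day.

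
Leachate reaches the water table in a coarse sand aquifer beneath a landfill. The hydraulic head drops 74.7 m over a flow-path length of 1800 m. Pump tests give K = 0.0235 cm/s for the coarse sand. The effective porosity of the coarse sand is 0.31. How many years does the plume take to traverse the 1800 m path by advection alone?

Convert K: 0.0235 cm/s × 864 = 20.30 m/day.
Hydraulic gradient i = Δh / L = 74.7 / 1800 = 0.04150.
Darcy flux q = K · i = 20.30 × 0.04150 = 0.8426 m/day.
Seepage velocity v = q / n_e = 0.8426 / 0.31 = 2.718 m/day.
Travel time t = L / v = 1800 / 2.718 = 662.2 days = 1.813 years.

1.81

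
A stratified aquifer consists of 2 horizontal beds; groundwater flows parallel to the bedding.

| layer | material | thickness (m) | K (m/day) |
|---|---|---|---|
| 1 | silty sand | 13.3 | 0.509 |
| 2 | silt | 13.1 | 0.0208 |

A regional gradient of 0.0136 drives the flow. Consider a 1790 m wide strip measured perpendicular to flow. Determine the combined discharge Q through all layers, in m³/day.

171

Flow is parallel to layering, so each bed carries its own Darcy discharge and the transmissivities add.
Σ(K_i·b_i) = 0.509×13.3 + 0.0208×13.1 = 7.042 m²/day.
Hydraulic gradient i = 0.0136.
Q = Σ(K_i·b_i) · W · i = 7.042 × 1790 × 0.01360 = 171.4 m³/day.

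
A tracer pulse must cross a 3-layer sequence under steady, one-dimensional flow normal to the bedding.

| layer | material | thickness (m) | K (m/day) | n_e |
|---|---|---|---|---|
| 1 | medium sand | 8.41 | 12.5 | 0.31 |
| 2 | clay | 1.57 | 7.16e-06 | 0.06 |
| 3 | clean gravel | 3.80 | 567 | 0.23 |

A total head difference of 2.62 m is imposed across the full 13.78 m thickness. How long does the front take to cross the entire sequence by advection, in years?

With flow normal to the layers, continuity requires the same specific discharge q through every layer.
Σ(b_i/K_i) = 8.41/12.5 + 1.57/7.16e-06 + 3.80/567 = 2.193e+05 d.
q = Δh / Σ(b_i/K_i) = 2.62 / 2.193e+05 = 1.195e-05 m/day.
In each layer the seepage velocity is v_i = q/n_i, so the layer transit time is t_i = b_i·n_i / q:
  layer 1 (medium sand): t_1 = 8.41 × 0.31 / 1.195e-05 = 2.182e+05 d
  layer 2 (clay): t_2 = 1.57 × 0.06 / 1.195e-05 = 7884 d
  layer 3 (clean gravel): t_3 = 3.80 × 0.23 / 1.195e-05 = 73147 d
Total t = Σ t_i = 2.992e+05 days = 819.2 years.

819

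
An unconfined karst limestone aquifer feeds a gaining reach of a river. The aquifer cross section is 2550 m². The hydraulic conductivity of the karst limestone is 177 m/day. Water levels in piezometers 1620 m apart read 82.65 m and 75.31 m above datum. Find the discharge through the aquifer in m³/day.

Hydraulic gradient i = (82.65 − 75.31) / 1620 = 7.34 / 1620 = 0.004531.
Darcy's law: Q = K · A · i = 177.0 × 2550 × 0.004531 = 2045 m³/day.

2050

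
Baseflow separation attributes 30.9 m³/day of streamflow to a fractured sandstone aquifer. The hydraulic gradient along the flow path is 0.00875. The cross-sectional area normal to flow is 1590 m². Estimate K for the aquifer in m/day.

2.22

Hydraulic gradient i = 0.00875.
From Q = K·A·i, K = Q / (A·i) = 30.9 / (1590 × 0.008750) = 2.221 m/day.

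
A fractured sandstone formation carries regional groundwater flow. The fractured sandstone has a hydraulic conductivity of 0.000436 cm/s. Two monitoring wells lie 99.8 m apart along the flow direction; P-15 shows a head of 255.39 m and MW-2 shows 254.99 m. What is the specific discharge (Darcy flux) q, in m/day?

0.00151

Convert K: 0.000436 cm/s × 864 = 0.3767 m/day.
Hydraulic gradient i = (255.39 − 254.99) / 99.8 = 0.4 / 99.8 = 0.004008.
Specific discharge q = K · i = 0.3767 × 0.004008 = 0.001510 m/day.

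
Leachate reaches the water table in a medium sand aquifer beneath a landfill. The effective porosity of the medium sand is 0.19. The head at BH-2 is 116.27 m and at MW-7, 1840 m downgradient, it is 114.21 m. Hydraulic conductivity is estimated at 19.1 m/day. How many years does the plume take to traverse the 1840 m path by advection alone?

Hydraulic gradient i = (116.27 − 114.21) / 1840 = 2.06 / 1840 = 0.001120.
Darcy flux q = K · i = 19.10 × 0.001120 = 0.02138 m/day.
Seepage velocity v = q / n_e = 0.02138 / 0.19 = 0.1125 m/day.
Travel time t = L / v = 1840 / 0.1125 = 16349 days = 44.76 years.

44.8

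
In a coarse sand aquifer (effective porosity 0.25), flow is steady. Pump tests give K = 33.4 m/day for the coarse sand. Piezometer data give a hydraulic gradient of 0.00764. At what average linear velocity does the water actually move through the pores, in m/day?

1.02

Hydraulic gradient i = 0.00764.
Darcy flux q = K · i = 33.40 × 0.007640 = 0.2552 m/day.
Seepage velocity v = q / n_e = 0.2552 / 0.25 = 1.021 m/day.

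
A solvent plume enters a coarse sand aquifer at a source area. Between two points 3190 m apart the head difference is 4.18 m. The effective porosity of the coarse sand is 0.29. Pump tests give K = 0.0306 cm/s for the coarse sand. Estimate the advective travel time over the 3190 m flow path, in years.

73.1

Convert K: 0.0306 cm/s × 864 = 26.44 m/day.
Hydraulic gradient i = Δh / L = 4.18 / 3190 = 0.001310.
Darcy flux q = K · i = 26.44 × 0.001310 = 0.03464 m/day.
Seepage velocity v = q / n_e = 0.03464 / 0.29 = 0.1195 m/day.
Travel time t = L / v = 3190 / 0.1195 = 26703 days = 73.11 years.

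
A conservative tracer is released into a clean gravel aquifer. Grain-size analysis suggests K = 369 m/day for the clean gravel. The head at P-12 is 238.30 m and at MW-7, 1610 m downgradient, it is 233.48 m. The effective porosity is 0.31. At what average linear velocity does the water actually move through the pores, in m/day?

Hydraulic gradient i = (238.30 − 233.48) / 1610 = 4.82 / 1610 = 0.002994.
Darcy flux q = K · i = 369.0 × 0.002994 = 1.105 m/day.
Seepage velocity v = q / n_e = 1.105 / 0.31 = 3.564 m/day.

3.56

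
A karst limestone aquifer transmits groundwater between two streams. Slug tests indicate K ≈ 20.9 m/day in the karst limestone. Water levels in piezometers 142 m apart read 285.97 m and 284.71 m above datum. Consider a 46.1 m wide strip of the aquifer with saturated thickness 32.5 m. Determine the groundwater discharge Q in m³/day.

Cross-sectional area A = 46.1 × 32.5 = 1498 m².
Hydraulic gradient i = (285.97 − 284.71) / 142 = 1.26 / 142 = 0.008873.
Darcy's law: Q = K · A · i = 20.90 × 1498 × 0.008873 = 277.9 m³/day.

278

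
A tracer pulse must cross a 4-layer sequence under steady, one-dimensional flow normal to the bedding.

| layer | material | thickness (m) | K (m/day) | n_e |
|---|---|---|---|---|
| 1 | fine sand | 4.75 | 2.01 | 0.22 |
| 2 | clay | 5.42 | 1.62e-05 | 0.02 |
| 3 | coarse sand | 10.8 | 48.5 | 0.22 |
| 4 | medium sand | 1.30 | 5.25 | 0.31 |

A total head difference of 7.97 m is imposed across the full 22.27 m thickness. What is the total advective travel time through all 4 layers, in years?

452

With flow normal to the layers, continuity requires the same specific discharge q through every layer.
Σ(b_i/K_i) = 4.75/2.01 + 5.42/1.62e-05 + 10.8/48.5 + 1.30/5.25 = 3.346e+05 d.
q = Δh / Σ(b_i/K_i) = 7.97 / 3.346e+05 = 2.382e-05 m/day.
In each layer the seepage velocity is v_i = q/n_i, so the layer transit time is t_i = b_i·n_i / q:
  layer 1 (fine sand): t_1 = 4.75 × 0.22 / 2.382e-05 = 43868 d
  layer 2 (clay): t_2 = 5.42 × 0.02 / 2.382e-05 = 4550 d
  layer 3 (coarse sand): t_3 = 10.8 × 0.22 / 2.382e-05 = 99742 d
  layer 4 (medium sand): t_4 = 1.30 × 0.31 / 2.382e-05 = 16917 d
Total t = Σ t_i = 1.651e+05 days = 452.0 years.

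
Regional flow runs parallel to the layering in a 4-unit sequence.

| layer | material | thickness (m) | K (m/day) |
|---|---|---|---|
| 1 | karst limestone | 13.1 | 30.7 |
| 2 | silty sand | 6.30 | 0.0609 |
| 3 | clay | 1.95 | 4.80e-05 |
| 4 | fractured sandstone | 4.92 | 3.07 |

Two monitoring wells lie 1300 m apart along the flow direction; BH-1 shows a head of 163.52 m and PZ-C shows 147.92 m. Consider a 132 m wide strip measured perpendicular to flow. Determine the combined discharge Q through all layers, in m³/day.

662

Flow is parallel to layering, so each bed carries its own Darcy discharge and the transmissivities add.
Σ(K_i·b_i) = 30.7×13.1 + 0.0609×6.30 + 4.80e-05×1.95 + 3.07×4.92 = 417.7 m²/day.
Hydraulic gradient i = (163.52 − 147.92) / 1300 = 15.6 / 1300 = 0.01200.
Q = Σ(K_i·b_i) · W · i = 417.7 × 132 × 0.01200 = 661.6 m³/day.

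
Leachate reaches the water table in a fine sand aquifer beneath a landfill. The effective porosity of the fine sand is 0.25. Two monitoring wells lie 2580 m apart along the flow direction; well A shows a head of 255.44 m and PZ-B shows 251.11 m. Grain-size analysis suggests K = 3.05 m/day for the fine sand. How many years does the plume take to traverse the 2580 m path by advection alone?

Hydraulic gradient i = (255.44 − 251.11) / 2580 = 4.33 / 2580 = 0.001678.
Darcy flux q = K · i = 3.050 × 0.001678 = 0.005119 m/day.
Seepage velocity v = q / n_e = 0.005119 / 0.25 = 0.02048 m/day.
Travel time t = L / v = 2580 / 0.02048 = 1.260e+05 days = 345.0 years.

345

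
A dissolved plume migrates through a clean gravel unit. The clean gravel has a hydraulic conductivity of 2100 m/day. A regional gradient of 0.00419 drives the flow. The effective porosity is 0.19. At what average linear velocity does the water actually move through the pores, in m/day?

46.3

Hydraulic gradient i = 0.00419.
Darcy flux q = K · i = 2100 × 0.004190 = 8.799 m/day.
Seepage velocity v = q / n_e = 8.799 / 0.19 = 46.31 m/day.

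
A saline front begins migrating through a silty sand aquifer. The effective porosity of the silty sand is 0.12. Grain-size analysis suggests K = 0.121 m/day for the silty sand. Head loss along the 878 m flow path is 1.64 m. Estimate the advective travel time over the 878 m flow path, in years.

1280

Hydraulic gradient i = Δh / L = 1.64 / 878 = 0.001868.
Darcy flux q = K · i = 0.1210 × 0.001868 = 0.0002260 m/day.
Seepage velocity v = q / n_e = 0.0002260 / 0.12 = 0.001883 m/day.
Travel time t = L / v = 878 / 0.001883 = 4.662e+05 days = 1276 years.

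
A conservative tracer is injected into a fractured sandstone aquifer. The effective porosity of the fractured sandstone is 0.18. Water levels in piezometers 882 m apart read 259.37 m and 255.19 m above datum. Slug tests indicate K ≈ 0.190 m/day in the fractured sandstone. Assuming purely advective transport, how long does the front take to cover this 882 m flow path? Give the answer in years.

483

Hydraulic gradient i = (259.37 − 255.19) / 882 = 4.18 / 882 = 0.004739.
Darcy flux q = K · i = 0.1900 × 0.004739 = 0.0009005 m/day.
Seepage velocity v = q / n_e = 0.0009005 / 0.18 = 0.005003 m/day.
Travel time t = L / v = 882 / 0.005003 = 1.763e+05 days = 482.7 years.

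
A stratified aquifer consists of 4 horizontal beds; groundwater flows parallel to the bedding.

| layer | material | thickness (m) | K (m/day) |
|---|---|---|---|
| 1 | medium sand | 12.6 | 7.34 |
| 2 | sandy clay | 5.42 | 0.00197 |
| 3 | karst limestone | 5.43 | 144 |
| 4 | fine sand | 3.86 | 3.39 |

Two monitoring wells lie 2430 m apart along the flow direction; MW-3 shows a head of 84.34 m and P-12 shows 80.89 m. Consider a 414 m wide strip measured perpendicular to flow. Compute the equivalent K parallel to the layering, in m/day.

Flow is parallel to layering, so each bed carries its own Darcy discharge and the transmissivities add.
Σ(K_i·b_i) = 7.34×12.6 + 0.00197×5.42 + 144×5.43 + 3.39×3.86 = 887.5 m²/day.
Total thickness b = 27.31 m, so K_eq = Σ(K_i·b_i)/b = 32.50 m/day.

32.5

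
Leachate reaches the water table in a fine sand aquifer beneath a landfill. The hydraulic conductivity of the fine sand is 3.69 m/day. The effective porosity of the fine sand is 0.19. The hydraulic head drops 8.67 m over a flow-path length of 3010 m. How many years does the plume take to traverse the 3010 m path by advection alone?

147

Hydraulic gradient i = Δh / L = 8.67 / 3010 = 0.002880.
Darcy flux q = K · i = 3.690 × 0.002880 = 0.01063 m/day.
Seepage velocity v = q / n_e = 0.01063 / 0.19 = 0.05594 m/day.
Travel time t = L / v = 3010 / 0.05594 = 53807 days = 147.3 years.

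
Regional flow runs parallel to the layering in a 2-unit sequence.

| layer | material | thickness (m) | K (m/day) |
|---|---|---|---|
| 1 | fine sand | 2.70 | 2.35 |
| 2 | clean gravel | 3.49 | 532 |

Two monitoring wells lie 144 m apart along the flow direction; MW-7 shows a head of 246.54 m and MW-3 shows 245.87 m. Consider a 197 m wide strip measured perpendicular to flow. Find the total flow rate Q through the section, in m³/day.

1710

Flow is parallel to layering, so each bed carries its own Darcy discharge and the transmissivities add.
Σ(K_i·b_i) = 2.35×2.70 + 532×3.49 = 1863 m²/day.
Hydraulic gradient i = (246.54 − 245.87) / 144 = 0.67 / 144 = 0.004653.
Q = Σ(K_i·b_i) · W · i = 1863 × 197 × 0.004653 = 1708 m³/day.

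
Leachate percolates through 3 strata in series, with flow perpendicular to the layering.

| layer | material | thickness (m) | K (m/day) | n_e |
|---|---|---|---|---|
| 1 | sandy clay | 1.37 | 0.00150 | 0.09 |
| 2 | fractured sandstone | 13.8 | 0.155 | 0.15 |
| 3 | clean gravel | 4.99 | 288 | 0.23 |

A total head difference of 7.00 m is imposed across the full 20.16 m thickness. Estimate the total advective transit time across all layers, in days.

With flow normal to the layers, continuity requires the same specific discharge q through every layer.
Σ(b_i/K_i) = 1.37/0.00150 + 13.8/0.155 + 4.99/288 = 1002 d.
q = Δh / Σ(b_i/K_i) = 7.00 / 1002 = 0.006983 m/day.
In each layer the seepage velocity is v_i = q/n_i, so the layer transit time is t_i = b_i·n_i / q:
  layer 1 (sandy clay): t_1 = 1.37 × 0.09 / 0.006983 = 17.66 d
  layer 2 (fractured sandstone): t_2 = 13.8 × 0.15 / 0.006983 = 296.4 d
  layer 3 (clean gravel): t_3 = 4.99 × 0.23 / 0.006983 = 164.3 d
Total t = Σ t_i = 478.4 days.

478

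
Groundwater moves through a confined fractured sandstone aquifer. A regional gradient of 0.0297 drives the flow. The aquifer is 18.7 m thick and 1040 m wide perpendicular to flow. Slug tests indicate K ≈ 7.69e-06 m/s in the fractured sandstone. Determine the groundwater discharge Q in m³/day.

384

Convert K: 7.69e-06 m/s × 86400 = 0.6644 m/day.
Cross-sectional area A = 1040 × 18.7 = 19448 m².
Hydraulic gradient i = 0.0297.
Darcy's law: Q = K · A · i = 0.6644 × 19448 × 0.02970 = 383.8 m³/day.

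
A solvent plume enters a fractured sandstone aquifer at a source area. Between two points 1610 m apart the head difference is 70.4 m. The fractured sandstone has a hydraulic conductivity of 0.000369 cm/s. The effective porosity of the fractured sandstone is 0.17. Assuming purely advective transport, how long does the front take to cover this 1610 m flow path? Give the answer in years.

Convert K: 0.000369 cm/s × 864 = 0.3188 m/day.
Hydraulic gradient i = Δh / L = 70.4 / 1610 = 0.04373.
Darcy flux q = K · i = 0.3188 × 0.04373 = 0.01394 m/day.
Seepage velocity v = q / n_e = 0.01394 / 0.17 = 0.08200 m/day.
Travel time t = L / v = 1610 / 0.08200 = 19633 days = 53.75 years.

53.8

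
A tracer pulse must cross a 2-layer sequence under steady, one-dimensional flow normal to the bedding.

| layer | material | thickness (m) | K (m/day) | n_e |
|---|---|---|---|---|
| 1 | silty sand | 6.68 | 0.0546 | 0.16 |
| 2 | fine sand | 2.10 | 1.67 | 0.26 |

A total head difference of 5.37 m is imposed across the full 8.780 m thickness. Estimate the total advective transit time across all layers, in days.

With flow normal to the layers, continuity requires the same specific discharge q through every layer.
Σ(b_i/K_i) = 6.68/0.0546 + 2.10/1.67 = 123.6 d.
q = Δh / Σ(b_i/K_i) = 5.37 / 123.6 = 0.04345 m/day.
In each layer the seepage velocity is v_i = q/n_i, so the layer transit time is t_i = b_i·n_i / q:
  layer 1 (silty sand): t_1 = 6.68 × 0.16 / 0.04345 = 24.60 d
  layer 2 (fine sand): t_2 = 2.10 × 0.26 / 0.04345 = 12.57 d
Total t = Σ t_i = 37.17 days.

37.2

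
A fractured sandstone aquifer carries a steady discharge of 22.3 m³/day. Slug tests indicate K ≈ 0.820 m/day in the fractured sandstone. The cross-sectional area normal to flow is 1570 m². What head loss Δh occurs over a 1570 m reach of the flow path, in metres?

27.2

From Q = K·A·i, i = Q / (K·A) = 22.3 / (0.8200 × 1570) = 0.01732.
Head loss Δh = i · L = 0.01732 × 1570 = 27.20 m.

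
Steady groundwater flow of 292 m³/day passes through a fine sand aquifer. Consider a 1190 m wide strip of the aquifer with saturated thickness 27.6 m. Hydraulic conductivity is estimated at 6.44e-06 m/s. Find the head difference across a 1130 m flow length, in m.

Convert K: 6.44e-06 m/s × 86400 = 0.5564 m/day.
Cross-sectional area A = 1190 × 27.6 = 32844 m².
From Q = K·A·i, i = Q / (K·A) = 292 / (0.5564 × 32844) = 0.01598.
Head loss Δh = i · L = 0.01598 × 1130 = 18.06 m.

18.1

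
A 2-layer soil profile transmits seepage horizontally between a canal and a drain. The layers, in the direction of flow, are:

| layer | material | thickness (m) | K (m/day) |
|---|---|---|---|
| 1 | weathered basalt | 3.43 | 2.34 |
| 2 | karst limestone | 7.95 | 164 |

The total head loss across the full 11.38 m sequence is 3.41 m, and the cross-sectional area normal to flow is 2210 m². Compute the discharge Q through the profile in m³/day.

4980

Flow is perpendicular to layering, so the layers act in series and the equivalent K is the thickness-weighted harmonic mean.
Total thickness L = 3.43 + 7.95 = 11.38 m.
Σ(b_i/K_i) = 3.43/2.34 + 7.95/164 = 1.514 d.
K_eq = L / Σ(b_i/K_i) = 11.38 / 1.514 = 7.515 m/day.
Q = K_eq · A · (Δh/L) = 7.515 × 2210 × (3.41/11.38) = 4977 m³/day.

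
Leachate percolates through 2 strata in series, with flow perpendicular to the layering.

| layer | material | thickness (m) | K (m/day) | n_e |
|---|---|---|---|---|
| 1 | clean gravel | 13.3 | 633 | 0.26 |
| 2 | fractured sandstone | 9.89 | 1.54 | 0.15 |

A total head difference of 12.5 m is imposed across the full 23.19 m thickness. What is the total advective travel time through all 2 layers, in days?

With flow normal to the layers, continuity requires the same specific discharge q through every layer.
Σ(b_i/K_i) = 13.3/633 + 9.89/1.54 = 6.443 d.
q = Δh / Σ(b_i/K_i) = 12.5 / 6.443 = 1.940 m/day.
In each layer the seepage velocity is v_i = q/n_i, so the layer transit time is t_i = b_i·n_i / q:
  layer 1 (clean gravel): t_1 = 13.3 × 0.26 / 1.940 = 1.782 d
  layer 2 (fractured sandstone): t_2 = 9.89 × 0.15 / 1.940 = 0.7647 d
Total t = Σ t_i = 2.547 days.

2.55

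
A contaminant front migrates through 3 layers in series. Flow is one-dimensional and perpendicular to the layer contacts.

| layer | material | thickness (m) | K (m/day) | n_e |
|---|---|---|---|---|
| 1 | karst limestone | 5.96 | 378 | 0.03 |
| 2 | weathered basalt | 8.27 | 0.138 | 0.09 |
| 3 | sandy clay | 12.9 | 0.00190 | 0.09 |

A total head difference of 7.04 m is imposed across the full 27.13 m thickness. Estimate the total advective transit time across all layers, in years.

With flow normal to the layers, continuity requires the same specific discharge q through every layer.
Σ(b_i/K_i) = 5.96/378 + 8.27/0.138 + 12.9/0.00190 = 6849 d.
q = Δh / Σ(b_i/K_i) = 7.04 / 6849 = 0.001028 m/day.
In each layer the seepage velocity is v_i = q/n_i, so the layer transit time is t_i = b_i·n_i / q:
  layer 1 (karst limestone): t_1 = 5.96 × 0.03 / 0.001028 = 174.0 d
  layer 2 (weathered basalt): t_2 = 8.27 × 0.09 / 0.001028 = 724.2 d
  layer 3 (sandy clay): t_3 = 12.9 × 0.09 / 0.001028 = 1130 d
Total t = Σ t_i = 2028 days = 5.551 years.

5.55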